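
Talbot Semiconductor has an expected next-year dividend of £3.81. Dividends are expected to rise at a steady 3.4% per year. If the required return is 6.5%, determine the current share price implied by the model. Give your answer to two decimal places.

£122.90

Gordon growth model: P₀ = D₁/(r − g), with D₁ = 3.81 given directly.
P₀ = 3.8100 / (0.065 − 0.034) = 3.8100 / 0.031 = 122.9032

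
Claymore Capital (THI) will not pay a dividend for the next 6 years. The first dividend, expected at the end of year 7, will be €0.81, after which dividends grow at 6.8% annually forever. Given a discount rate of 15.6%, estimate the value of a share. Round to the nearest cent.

Deferred-dividend DDM. At t=6 the remaining stream is a growing perpetuity with first payment D_7 = 0.81.
V_6 = D_7/(r−g) = 0.81/(0.156−0.068) = 9.2045
P₀ = V_6/(1+r)^6 = 9.2045/(1+0.156)^6 = 3.8571

€3.86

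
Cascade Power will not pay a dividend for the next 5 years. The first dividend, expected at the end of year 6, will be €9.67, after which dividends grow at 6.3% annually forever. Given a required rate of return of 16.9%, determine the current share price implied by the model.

Deferred-dividend DDM. At t=5 the remaining stream is a growing perpetuity with first payment D_6 = 9.67.
V_5 = D_6/(r−g) = 9.67/(0.169−0.063) = 91.2264
P₀ = V_5/(1+r)^5 = 91.2264/(1+0.169)^5 = 41.7877

€41.79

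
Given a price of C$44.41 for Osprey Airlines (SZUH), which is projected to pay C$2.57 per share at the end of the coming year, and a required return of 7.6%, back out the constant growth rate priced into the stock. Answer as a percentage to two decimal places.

From P₀ = D₁/(r − g), the implied growth is g = r − D₁/P₀.
g = 0.076 − 2.57/44.41 = 0.076 − 0.05787 = 0.01813

1.81%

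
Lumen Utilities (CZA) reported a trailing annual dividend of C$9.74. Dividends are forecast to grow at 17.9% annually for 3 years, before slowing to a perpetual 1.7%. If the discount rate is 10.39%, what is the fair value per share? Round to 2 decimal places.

Two-stage DDM. Project D₁…D_3 at 0.179, terminal growth 0.017, discount at r = 0.1039.
D_1 = 11.4835
D_2 = 13.5390
D_3 = 15.9625
Terminal value at t=3: TV = D_4/(r−g) = 16.2338/(0.1039−0.017) = 186.8106
P₀ = 11.4835/(1+0.1039)^1 + 13.5390/(1+0.1039)^2 + 15.9625/(1+0.1039)^3 + 186.8106/(1+0.1039)^3 = 172.2504

C$172.25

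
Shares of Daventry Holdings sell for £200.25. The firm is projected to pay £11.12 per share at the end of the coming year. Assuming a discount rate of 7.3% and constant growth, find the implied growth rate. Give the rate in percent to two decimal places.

From P₀ = D₁/(r − g), the implied growth is g = r − D₁/P₀.
g = 0.073 − 11.12/200.25 = 0.073 − 0.05553 = 0.01747

1.75%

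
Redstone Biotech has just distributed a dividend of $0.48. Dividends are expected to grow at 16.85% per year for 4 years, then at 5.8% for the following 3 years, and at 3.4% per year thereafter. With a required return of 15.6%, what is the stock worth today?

Three-stage DDM. Project D₁…D_7; terminal Gordon value at t=7 with g = 0.034; discount at r = 0.156.
D_1 = 0.5609
D_2 = 0.6554
D_3 = 0.7658
D_4 = 0.8949
D_5 = 0.9468
D_6 = 1.0017
D_7 = 1.0598
TV_7 = 1.0958/(0.156−0.034) = 8.9820
P₀ = Σ Dₜ/(1+r)ᵗ + TV_7/(1+r)^7 = 6.4909

$6.49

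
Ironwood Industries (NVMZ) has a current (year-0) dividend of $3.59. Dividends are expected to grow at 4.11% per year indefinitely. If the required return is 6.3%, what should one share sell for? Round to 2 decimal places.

Gordon growth model: P₀ = D₁/(r − g). D₁ = 3.59 × (1 + 0.0411) = 3.7375.
P₀ = 3.7375 / (0.063 − 0.0411) = 3.7375 / 0.0219 = 170.6643

$170.66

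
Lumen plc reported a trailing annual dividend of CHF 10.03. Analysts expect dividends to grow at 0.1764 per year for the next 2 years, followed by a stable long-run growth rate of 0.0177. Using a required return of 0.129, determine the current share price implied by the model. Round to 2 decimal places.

Two-stage DDM. Project D₁…D_2 at 0.1764, terminal growth 0.0177, discount at r = 0.129.
D_1 = 11.7993
D_2 = 13.8807
Terminal value at t=2: TV = D_3/(r−g) = 14.1264/(0.129−0.0177) = 126.9216
P₀ = 11.7993/(1+0.129)^1 + 13.8807/(1+0.129)^2 + 126.9216/(1+0.129)^2 = 120.9154

CHF 120.92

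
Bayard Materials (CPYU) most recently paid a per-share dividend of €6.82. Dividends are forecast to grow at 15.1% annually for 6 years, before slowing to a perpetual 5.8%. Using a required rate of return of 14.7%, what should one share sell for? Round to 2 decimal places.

€124.21

Two-stage DDM. Project D₁…D_6 at 0.151, terminal growth 0.058, discount at r = 0.147.
D_1 = 7.8498
D_2 = 9.0351
D_3 = 10.3994
D_4 = 11.9698
D_5 = 13.7772
D_6 = 15.8576
Terminal value at t=6: TV = D_7/(r−g) = 16.7773/(0.147−0.058) = 188.5090
P₀ = 7.8498/(1+0.147)^1 + 9.0351/(1+0.147)^2 + 10.3994/(1+0.147)^3 + 11.9698/(1+0.147)^4 + 13.7772/(1+0.147)^5 + 15.8576/(1+0.147)^6 + 188.5090/(1+0.147)^6 = 124.2073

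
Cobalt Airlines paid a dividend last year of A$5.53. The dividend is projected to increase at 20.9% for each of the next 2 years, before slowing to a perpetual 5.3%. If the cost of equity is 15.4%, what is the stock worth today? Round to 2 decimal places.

Two-stage DDM. Project D₁…D_2 at 0.209, terminal growth 0.053, discount at r = 0.154.
D_1 = 6.6858
D_2 = 8.0831
Terminal value at t=2: TV = D_3/(r−g) = 8.5115/(0.154−0.053) = 84.2723
P₀ = 6.6858/(1+0.154)^1 + 8.0831/(1+0.154)^2 + 84.2723/(1+0.154)^2 = 75.1442

A$75.14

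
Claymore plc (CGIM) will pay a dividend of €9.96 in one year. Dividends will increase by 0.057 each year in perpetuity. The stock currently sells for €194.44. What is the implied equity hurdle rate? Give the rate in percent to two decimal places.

Rearranging the constant-growth DDM: r = D₁/P₀ + g.
r = 9.9600 / 194.44 + 0.057 = 0.05122 + 0.057 = 0.10822

10.82%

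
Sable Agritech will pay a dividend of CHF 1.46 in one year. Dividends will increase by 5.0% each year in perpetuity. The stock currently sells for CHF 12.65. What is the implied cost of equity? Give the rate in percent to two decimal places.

Rearranging the constant-growth DDM: r = D₁/P₀ + g.
r = 1.4600 / 12.65 + 0.05 = 0.11542 + 0.05 = 0.16542

16.54%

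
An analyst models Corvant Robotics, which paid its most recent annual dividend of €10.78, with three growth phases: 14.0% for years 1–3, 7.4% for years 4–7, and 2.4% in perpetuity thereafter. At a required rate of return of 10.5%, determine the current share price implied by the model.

Three-stage DDM. Project D₁…D_7; terminal Gordon value at t=7 with g = 0.024; discount at r = 0.105.
D_1 = 12.2892
D_2 = 14.0097
D_3 = 15.9710
D_4 = 17.1529
D_5 = 18.4222
D_6 = 19.7855
D_7 = 21.2496
TV_7 = 21.7596/(0.105−0.024) = 268.6367
P₀ = Σ Dₜ/(1+r)ᵗ + TV_7/(1+r)^7 = 212.0974

€212.10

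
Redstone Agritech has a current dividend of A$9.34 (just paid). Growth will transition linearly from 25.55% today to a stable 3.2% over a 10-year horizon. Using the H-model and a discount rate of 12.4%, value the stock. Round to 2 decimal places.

H-model: P₀ = D₀[(1+g_L) + H(g_S−g_L)]/(r−g_L), with H = 10/2 = 5.
P₀ = 9.34 × [(1+0.032) + 5×(0.2555−0.032)] / (0.124−0.032)
   = 9.34 × 2.1495 / 0.092 = 218.2210

A$218.22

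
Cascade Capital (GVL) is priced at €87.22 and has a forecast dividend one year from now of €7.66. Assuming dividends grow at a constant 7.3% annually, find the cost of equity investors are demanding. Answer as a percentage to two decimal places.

Rearranging the constant-growth DDM: r = D₁/P₀ + g.
r = 7.6600 / 87.22 + 0.073 = 0.08782 + 0.073 = 0.16082

16.08%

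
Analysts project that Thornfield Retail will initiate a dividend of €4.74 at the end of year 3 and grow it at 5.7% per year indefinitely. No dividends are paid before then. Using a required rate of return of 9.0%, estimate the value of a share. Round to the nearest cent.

Deferred-dividend DDM. At t=2 the remaining stream is a growing perpetuity with first payment D_3 = 4.74.
V_2 = D_3/(r−g) = 4.74/(0.09−0.057) = 143.6364
P₀ = V_2/(1+r)^2 = 143.6364/(1+0.09)^2 = 120.8959

€120.90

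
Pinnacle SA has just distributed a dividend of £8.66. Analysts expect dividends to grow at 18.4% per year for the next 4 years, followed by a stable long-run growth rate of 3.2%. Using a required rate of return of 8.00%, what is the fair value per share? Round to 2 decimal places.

Two-stage DDM. Project D₁…D_4 at 0.184, terminal growth 0.032, discount at r = 0.08.
D_1 = 10.2534
D_2 = 12.1401
D_3 = 14.3738
D_4 = 17.0186
Terminal value at t=4: TV = D_5/(r−g) = 17.5632/(0.08−0.032) = 365.9006
P₀ = 10.2534/(1+0.08)^1 + 12.1401/(1+0.08)^2 + 14.3738/(1+0.08)^3 + 17.0186/(1+0.08)^4 + 365.9006/(1+0.08)^4 = 312.7696

£312.77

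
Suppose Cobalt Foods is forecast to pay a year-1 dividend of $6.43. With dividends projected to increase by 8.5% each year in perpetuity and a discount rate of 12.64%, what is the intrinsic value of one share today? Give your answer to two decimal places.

Gordon growth model: P₀ = D₁/(r − g), with D₁ = 6.43 given directly.
P₀ = 6.4300 / (0.1264 − 0.085) = 6.4300 / 0.0414 = 155.3140

$155.31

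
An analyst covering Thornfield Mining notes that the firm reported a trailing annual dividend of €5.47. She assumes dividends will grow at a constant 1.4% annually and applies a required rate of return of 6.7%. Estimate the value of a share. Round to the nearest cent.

€104.65

Gordon growth model: P₀ = D₁/(r − g). D₁ = 5.47 × (1 + 0.014) = 5.5466.
P₀ = 5.5466 / (0.067 − 0.014) = 5.5466 / 0.053 = 104.6525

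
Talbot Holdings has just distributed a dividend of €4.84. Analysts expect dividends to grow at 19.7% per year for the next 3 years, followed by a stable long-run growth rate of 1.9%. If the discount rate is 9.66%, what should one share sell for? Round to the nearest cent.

Two-stage DDM. Project D₁…D_3 at 0.197, terminal growth 0.019, discount at r = 0.0966.
D_1 = 5.7935
D_2 = 6.9348
D_3 = 8.3010
Terminal value at t=3: TV = D_4/(r−g) = 8.4587/(0.0966−0.019) = 109.0035
P₀ = 5.7935/(1+0.0966)^1 + 6.9348/(1+0.0966)^2 + 8.3010/(1+0.0966)^3 + 109.0035/(1+0.0966)^3 = 100.0048

€100.00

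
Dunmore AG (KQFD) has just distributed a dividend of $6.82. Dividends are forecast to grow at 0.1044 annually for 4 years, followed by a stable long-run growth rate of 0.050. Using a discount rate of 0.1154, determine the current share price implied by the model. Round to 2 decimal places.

$131.85

Two-stage DDM. Project D₁…D_4 at 0.1044, terminal growth 0.05, discount at r = 0.1154.
D_1 = 7.5320
D_2 = 8.3183
D_3 = 9.1868
D_4 = 10.1459
Terminal value at t=4: TV = D_5/(r−g) = 10.6532/(0.1154−0.05) = 162.8927
P₀ = 7.5320/(1+0.1154)^1 + 8.3183/(1+0.1154)^2 + 9.1868/(1+0.1154)^3 + 10.1459/(1+0.1154)^4 + 162.8927/(1+0.1154)^4 = 131.8536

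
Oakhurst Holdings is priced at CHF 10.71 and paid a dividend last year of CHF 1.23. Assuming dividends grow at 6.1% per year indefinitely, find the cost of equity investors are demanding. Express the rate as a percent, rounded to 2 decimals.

18.29%

Rearranging the constant-growth DDM: r = D₁/P₀ + g.
D₁ = 1.23 × (1 + 0.061) = 1.3050.
r = 1.3050 / 10.71 + 0.061 = 0.12185 + 0.061 = 0.18285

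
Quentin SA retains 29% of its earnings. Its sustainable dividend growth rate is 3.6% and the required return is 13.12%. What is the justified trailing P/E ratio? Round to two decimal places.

7.73

Payout ratio b = 1 − 0.29 = 0.71.
Justified trailing P/E = b(1+g)/(r−g) = 0.71×(1+0.036)/(0.1312−0.036) = 7.7265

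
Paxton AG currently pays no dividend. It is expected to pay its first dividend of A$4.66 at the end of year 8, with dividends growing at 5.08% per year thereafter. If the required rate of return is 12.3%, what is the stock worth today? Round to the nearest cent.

Deferred-dividend DDM. At t=7 the remaining stream is a growing perpetuity with first payment D_8 = 4.66.
V_7 = D_8/(r−g) = 4.66/(0.123−0.0508) = 64.5429
P₀ = V_7/(1+r)^7 = 64.5429/(1+0.123)^7 = 28.6543

A$28.65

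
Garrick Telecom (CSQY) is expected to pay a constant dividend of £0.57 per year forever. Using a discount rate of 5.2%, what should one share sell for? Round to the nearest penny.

Zero-growth DDM (perpetuity): P₀ = D/r = 0.57 / 0.052 = 10.9615

£10.96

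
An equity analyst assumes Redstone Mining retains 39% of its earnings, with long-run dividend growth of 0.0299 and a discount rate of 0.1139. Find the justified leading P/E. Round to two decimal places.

Payout ratio b = 1 − 0.39 = 0.61.
Justified leading P/E = b/(r−g) = 0.61/(0.1139−0.0299) = 7.2619

7.26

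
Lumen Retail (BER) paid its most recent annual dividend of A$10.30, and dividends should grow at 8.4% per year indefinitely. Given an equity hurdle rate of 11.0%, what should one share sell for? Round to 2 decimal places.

Gordon growth model: P₀ = D₁/(r − g). D₁ = 10.30 × (1 + 0.084) = 11.1652.
P₀ = 11.1652 / (0.11 − 0.084) = 11.1652 / 0.026 = 429.4308

A$429.43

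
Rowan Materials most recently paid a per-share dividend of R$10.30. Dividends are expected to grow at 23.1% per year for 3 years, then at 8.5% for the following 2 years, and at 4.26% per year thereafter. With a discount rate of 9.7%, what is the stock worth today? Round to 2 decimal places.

R$340.59

Three-stage DDM. Project D₁…D_5; terminal Gordon value at t=5 with g = 0.0426; discount at r = 0.097.
D_1 = 12.6793
D_2 = 15.6082
D_3 = 19.2137
D_4 = 20.8469
D_5 = 22.6189
TV_5 = 23.5824/(0.097−0.0426) = 433.5006
P₀ = Σ Dₜ/(1+r)ᵗ + TV_5/(1+r)^5 = 340.5857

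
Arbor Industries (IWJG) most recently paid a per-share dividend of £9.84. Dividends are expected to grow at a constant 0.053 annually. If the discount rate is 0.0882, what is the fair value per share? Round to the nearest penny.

£294.36

Gordon growth model: P₀ = D₁/(r − g). D₁ = 9.84 × (1 + 0.053) = 10.3615.
P₀ = 10.3615 / (0.0882 − 0.053) = 10.3615 / 0.0352 = 294.3614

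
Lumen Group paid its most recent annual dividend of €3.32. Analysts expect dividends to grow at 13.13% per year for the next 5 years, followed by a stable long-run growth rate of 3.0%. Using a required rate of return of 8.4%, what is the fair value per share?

Two-stage DDM. Project D₁…D_5 at 0.1313, terminal growth 0.03, discount at r = 0.084.
D_1 = 3.7559
D_2 = 4.2491
D_3 = 4.8070
D_4 = 5.4381
D_5 = 6.1522
Terminal value at t=5: TV = D_6/(r−g) = 6.3367/(0.084−0.03) = 117.3466
P₀ = 3.7559/(1+0.084)^1 + 4.2491/(1+0.084)^2 + 4.8070/(1+0.084)^3 + 5.4381/(1+0.084)^4 + 6.1522/(1+0.084)^5 + 117.3466/(1+0.084)^5 = 97.3051

€97.31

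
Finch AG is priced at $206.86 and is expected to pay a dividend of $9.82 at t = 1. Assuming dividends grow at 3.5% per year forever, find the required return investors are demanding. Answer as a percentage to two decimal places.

8.25%

Rearranging the constant-growth DDM: r = D₁/P₀ + g.
r = 9.8200 / 206.86 + 0.035 = 0.04747 + 0.035 = 0.08247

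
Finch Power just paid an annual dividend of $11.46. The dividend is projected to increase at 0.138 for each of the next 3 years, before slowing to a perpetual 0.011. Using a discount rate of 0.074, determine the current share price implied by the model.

Two-stage DDM. Project D₁…D_3 at 0.138, terminal growth 0.011, discount at r = 0.074.
D_1 = 13.0415
D_2 = 14.8412
D_3 = 16.8893
Terminal value at t=3: TV = D_4/(r−g) = 17.0751/(0.074−0.011) = 271.0329
P₀ = 13.0415/(1+0.074)^1 + 14.8412/(1+0.074)^2 + 16.8893/(1+0.074)^3 + 271.0329/(1+0.074)^3 = 257.4234

$257.42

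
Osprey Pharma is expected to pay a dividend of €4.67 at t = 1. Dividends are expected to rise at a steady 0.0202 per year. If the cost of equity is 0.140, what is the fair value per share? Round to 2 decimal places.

€38.98

Gordon growth model: P₀ = D₁/(r − g), with D₁ = 4.67 given directly.
P₀ = 4.6700 / (0.14 − 0.0202) = 4.6700 / 0.1198 = 38.9816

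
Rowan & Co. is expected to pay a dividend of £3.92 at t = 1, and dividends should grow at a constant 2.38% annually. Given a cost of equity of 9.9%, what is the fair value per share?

£52.13

Gordon growth model: P₀ = D₁/(r − g), with D₁ = 3.92 given directly.
P₀ = 3.9200 / (0.099 − 0.0238) = 3.9200 / 0.0752 = 52.1277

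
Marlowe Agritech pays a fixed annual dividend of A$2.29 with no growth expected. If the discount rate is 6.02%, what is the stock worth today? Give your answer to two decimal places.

A$38.04

Zero-growth DDM (perpetuity): P₀ = D/r = 2.29 / 0.0602 = 38.0399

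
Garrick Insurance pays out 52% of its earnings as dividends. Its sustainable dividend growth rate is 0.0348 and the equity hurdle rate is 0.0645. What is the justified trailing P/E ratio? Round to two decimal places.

Justified trailing P/E = b(1+g)/(r−g) = 0.52×(1+0.0348)/(0.0645−0.0348) = 18.1177

18.12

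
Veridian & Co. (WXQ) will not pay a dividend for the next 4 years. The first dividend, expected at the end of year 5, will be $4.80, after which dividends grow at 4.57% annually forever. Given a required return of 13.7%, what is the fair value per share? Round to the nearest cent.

Deferred-dividend DDM. At t=4 the remaining stream is a growing perpetuity with first payment D_5 = 4.80.
V_4 = D_5/(r−g) = 4.80/(0.137−0.0457) = 52.5739
P₀ = V_4/(1+r)^4 = 52.5739/(1+0.137)^4 = 31.4578

$31.46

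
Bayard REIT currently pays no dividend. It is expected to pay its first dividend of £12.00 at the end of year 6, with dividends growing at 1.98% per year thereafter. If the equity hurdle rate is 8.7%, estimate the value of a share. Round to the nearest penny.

£117.67

Deferred-dividend DDM. At t=5 the remaining stream is a growing perpetuity with first payment D_6 = 12.00.
V_5 = D_6/(r−g) = 12.00/(0.087−0.0198) = 178.5714
P₀ = V_5/(1+r)^5 = 178.5714/(1+0.087)^5 = 117.6696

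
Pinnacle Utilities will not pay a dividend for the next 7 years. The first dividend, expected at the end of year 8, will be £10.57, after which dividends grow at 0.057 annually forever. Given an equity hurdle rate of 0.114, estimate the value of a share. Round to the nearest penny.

£87.10

Deferred-dividend DDM. At t=7 the remaining stream is a growing perpetuity with first payment D_8 = 10.57.
V_7 = D_8/(r−g) = 10.57/(0.114−0.057) = 185.4386
P₀ = V_7/(1+r)^7 = 185.4386/(1+0.114)^7 = 87.0971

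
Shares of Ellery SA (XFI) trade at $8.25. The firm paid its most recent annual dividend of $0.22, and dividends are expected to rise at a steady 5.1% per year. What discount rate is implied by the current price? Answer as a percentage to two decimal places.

Rearranging the constant-growth DDM: r = D₁/P₀ + g.
D₁ = 0.22 × (1 + 0.051) = 0.2312.
r = 0.2312 / 8.25 + 0.051 = 0.02803 + 0.051 = 0.07903

7.90%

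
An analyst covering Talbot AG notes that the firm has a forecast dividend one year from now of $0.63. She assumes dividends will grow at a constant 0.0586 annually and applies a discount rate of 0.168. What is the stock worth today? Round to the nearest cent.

Gordon growth model: P₀ = D₁/(r − g), with D₁ = 0.63 given directly.
P₀ = 0.6300 / (0.168 − 0.0586) = 0.6300 / 0.1094 = 5.7587

$5.76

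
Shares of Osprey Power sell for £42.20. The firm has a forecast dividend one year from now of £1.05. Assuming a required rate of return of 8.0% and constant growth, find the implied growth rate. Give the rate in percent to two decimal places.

From P₀ = D₁/(r − g), the implied growth is g = r − D₁/P₀.
g = 0.08 − 1.05/42.20 = 0.08 − 0.02488 = 0.05512

5.51%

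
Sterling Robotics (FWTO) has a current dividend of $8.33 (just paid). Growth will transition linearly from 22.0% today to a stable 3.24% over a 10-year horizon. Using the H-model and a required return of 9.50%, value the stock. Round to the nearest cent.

H-model: P₀ = D₀[(1+g_L) + H(g_S−g_L)]/(r−g_L), with H = 10/2 = 5.
P₀ = 8.33 × [(1+0.0324) + 5×(0.22−0.0324)] / (0.095−0.0324)
   = 8.33 × 1.9704 / 0.0626 = 262.1954

$262.20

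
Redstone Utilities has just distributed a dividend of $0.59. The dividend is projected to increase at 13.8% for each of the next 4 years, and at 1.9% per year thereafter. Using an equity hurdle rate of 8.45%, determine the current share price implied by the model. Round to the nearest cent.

$13.79

Two-stage DDM. Project D₁…D_4 at 0.138, terminal growth 0.019, discount at r = 0.0845.
D_1 = 0.6714
D_2 = 0.7641
D_3 = 0.8695
D_4 = 0.9895
Terminal value at t=4: TV = D_5/(r−g) = 1.0083/(0.0845−0.019) = 15.3941
P₀ = 0.6714/(1+0.0845)^1 + 0.7641/(1+0.0845)^2 + 0.8695/(1+0.0845)^3 + 0.9895/(1+0.0845)^4 + 15.3941/(1+0.0845)^4 = 13.7942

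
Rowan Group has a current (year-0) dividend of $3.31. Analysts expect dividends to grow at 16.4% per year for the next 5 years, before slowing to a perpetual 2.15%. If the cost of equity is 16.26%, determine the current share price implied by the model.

Two-stage DDM. Project D₁…D_5 at 0.164, terminal growth 0.0215, discount at r = 0.1626.
D_1 = 3.8528
D_2 = 4.4847
D_3 = 5.2202
D_4 = 6.0763
D_5 = 7.0728
Terminal value at t=5: TV = D_6/(r−g) = 7.2249/(0.1626−0.0215) = 51.2040
P₀ = 3.8528/(1+0.1626)^1 + 4.4847/(1+0.1626)^2 + 5.2202/(1+0.1626)^3 + 6.0763/(1+0.1626)^4 + 7.0728/(1+0.1626)^5 + 51.2040/(1+0.1626)^5 = 40.7174

$40.72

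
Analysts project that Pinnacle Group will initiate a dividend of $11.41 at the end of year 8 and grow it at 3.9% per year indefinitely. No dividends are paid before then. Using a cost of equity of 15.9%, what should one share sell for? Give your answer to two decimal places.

Deferred-dividend DDM. At t=7 the remaining stream is a growing perpetuity with first payment D_8 = 11.41.
V_7 = D_8/(r−g) = 11.41/(0.159−0.039) = 95.0833
P₀ = V_7/(1+r)^7 = 95.0833/(1+0.159)^7 = 33.8470

$33.85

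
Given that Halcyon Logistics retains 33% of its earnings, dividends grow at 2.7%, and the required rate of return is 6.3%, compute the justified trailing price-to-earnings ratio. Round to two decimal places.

19.11

Payout ratio b = 1 − 0.33 = 0.67.
Justified trailing P/E = b(1+g)/(r−g) = 0.67×(1+0.027)/(0.063−0.027) = 19.1136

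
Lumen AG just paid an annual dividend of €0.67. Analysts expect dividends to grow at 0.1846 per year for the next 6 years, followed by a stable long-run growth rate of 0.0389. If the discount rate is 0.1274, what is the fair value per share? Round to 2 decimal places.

€15.38

Two-stage DDM. Project D₁…D_6 at 0.1846, terminal growth 0.0389, discount at r = 0.1274.
D_1 = 0.7937
D_2 = 0.9402
D_3 = 1.1138
D_4 = 1.3194
D_5 = 1.5629
D_6 = 1.8514
Terminal value at t=6: TV = D_7/(r−g) = 1.9234/(0.1274−0.0389) = 21.7338
P₀ = 0.7937/(1+0.1274)^1 + 0.9402/(1+0.1274)^2 + 1.1138/(1+0.1274)^3 + 1.3194/(1+0.1274)^4 + 1.5629/(1+0.1274)^5 + 1.8514/(1+0.1274)^6 + 21.7338/(1+0.1274)^6 = 15.3818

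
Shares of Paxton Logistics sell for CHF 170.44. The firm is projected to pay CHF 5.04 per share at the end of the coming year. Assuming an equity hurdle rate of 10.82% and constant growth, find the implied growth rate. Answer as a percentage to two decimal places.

7.86%

From P₀ = D₁/(r − g), the implied growth is g = r − D₁/P₀.
g = 0.1082 − 5.04/170.44 = 0.1082 − 0.02957 = 0.07863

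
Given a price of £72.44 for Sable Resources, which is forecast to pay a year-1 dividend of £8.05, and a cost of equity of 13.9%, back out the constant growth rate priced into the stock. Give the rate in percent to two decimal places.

From P₀ = D₁/(r − g), the implied growth is g = r − D₁/P₀.
g = 0.139 − 8.05/72.44 = 0.139 − 0.11113 = 0.02787

2.79%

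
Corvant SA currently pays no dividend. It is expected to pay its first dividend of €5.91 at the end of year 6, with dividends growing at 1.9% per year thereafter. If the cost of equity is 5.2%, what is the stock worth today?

€138.99

Deferred-dividend DDM. At t=5 the remaining stream is a growing perpetuity with first payment D_6 = 5.91.
V_5 = D_6/(r−g) = 5.91/(0.052−0.019) = 179.0909
P₀ = V_5/(1+r)^5 = 179.0909/(1+0.052)^5 = 138.9936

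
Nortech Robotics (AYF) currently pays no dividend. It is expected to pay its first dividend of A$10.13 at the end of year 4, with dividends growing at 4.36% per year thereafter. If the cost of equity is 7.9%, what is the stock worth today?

Deferred-dividend DDM. At t=3 the remaining stream is a growing perpetuity with first payment D_4 = 10.13.
V_3 = D_4/(r−g) = 10.13/(0.079−0.0436) = 286.1582
P₀ = V_3/(1+r)^3 = 286.1582/(1+0.079)^3 = 227.7938

A$227.79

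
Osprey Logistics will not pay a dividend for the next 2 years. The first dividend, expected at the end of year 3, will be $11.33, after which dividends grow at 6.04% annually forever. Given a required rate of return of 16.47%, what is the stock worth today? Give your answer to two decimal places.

Deferred-dividend DDM. At t=2 the remaining stream is a growing perpetuity with first payment D_3 = 11.33.
V_2 = D_3/(r−g) = 11.33/(0.1647−0.0604) = 108.6290
P₀ = V_2/(1+r)^2 = 108.6290/(1+0.1647)^2 = 80.0788

$80.08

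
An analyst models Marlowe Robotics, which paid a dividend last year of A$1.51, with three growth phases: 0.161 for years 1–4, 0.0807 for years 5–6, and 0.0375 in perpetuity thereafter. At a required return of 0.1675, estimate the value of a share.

A$18.69

Three-stage DDM. Project D₁…D_6; terminal Gordon value at t=6 with g = 0.0375; discount at r = 0.1675.
D_1 = 1.7531
D_2 = 2.0354
D_3 = 2.3631
D_4 = 2.7435
D_5 = 2.9649
D_6 = 3.2042
TV_6 = 3.3243/(0.1675−0.0375) = 25.5718
P₀ = Σ Dₜ/(1+r)ᵗ + TV_6/(1+r)^6 = 18.6861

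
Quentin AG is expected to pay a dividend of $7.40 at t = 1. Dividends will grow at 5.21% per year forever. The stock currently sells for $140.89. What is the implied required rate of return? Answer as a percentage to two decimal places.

Rearranging the constant-growth DDM: r = D₁/P₀ + g.
r = 7.4000 / 140.89 + 0.0521 = 0.05252 + 0.0521 = 0.10462

10.46%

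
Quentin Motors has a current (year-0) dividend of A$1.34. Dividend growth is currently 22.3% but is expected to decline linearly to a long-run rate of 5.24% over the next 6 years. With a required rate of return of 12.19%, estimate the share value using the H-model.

A$30.16

H-model: P₀ = D₀[(1+g_L) + H(g_S−g_L)]/(r−g_L), with H = 6/2 = 3.
P₀ = 1.34 × [(1+0.0524) + 3×(0.223−0.0524)] / (0.1219−0.0524)
   = 1.34 × 1.5642 / 0.0695 = 30.1587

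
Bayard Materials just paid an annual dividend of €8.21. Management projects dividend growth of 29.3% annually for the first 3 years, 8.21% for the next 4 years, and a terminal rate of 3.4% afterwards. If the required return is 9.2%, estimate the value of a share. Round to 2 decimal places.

€322.44

Three-stage DDM. Project D₁…D_7; terminal Gordon value at t=7 with g = 0.034; discount at r = 0.092.
D_1 = 10.6155
D_2 = 13.7259
D_3 = 17.7476
D_4 = 19.2046
D_5 = 20.7813
D_6 = 22.4875
D_7 = 24.3337
TV_7 = 25.1611/(0.092−0.034) = 433.8113
P₀ = Σ Dₜ/(1+r)ᵗ + TV_7/(1+r)^7 = 322.4372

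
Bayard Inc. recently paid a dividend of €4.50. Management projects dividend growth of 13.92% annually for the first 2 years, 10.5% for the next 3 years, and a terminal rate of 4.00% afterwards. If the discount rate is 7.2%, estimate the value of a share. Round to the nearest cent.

€206.96

Three-stage DDM. Project D₁…D_5; terminal Gordon value at t=5 with g = 0.04; discount at r = 0.072.
D_1 = 5.1264
D_2 = 5.8400
D_3 = 6.4532
D_4 = 7.1308
D_5 = 7.8795
TV_5 = 8.1947/(0.072−0.04) = 256.0841
P₀ = Σ Dₜ/(1+r)ᵗ + TV_5/(1+r)^5 = 206.9552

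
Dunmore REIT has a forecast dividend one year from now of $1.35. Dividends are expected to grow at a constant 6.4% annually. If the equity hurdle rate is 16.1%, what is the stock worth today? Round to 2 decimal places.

Gordon growth model: P₀ = D₁/(r − g), with D₁ = 1.35 given directly.
P₀ = 1.3500 / (0.161 − 0.064) = 1.3500 / 0.097 = 13.9175

$13.92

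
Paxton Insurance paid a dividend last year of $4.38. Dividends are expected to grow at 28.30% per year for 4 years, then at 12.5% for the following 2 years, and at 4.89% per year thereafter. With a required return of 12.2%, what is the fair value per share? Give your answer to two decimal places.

Three-stage DDM. Project D₁…D_6; terminal Gordon value at t=6 with g = 0.0489; discount at r = 0.122.
D_1 = 5.6195
D_2 = 7.2099
D_3 = 9.2503
D_4 = 11.8681
D_5 = 13.3516
D_6 = 15.0205
TV_6 = 15.7551/(0.122−0.0489) = 215.5274
P₀ = Σ Dₜ/(1+r)ᵗ + TV_6/(1+r)^6 = 147.8413

$147.84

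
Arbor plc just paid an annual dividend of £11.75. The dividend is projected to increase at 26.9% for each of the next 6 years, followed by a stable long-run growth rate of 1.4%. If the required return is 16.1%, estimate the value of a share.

£235.57

Two-stage DDM. Project D₁…D_6 at 0.269, terminal growth 0.014, discount at r = 0.161.
D_1 = 14.9107
D_2 = 18.9217
D_3 = 24.0117
D_4 = 30.4708
D_5 = 38.6675
D_6 = 49.0690
Terminal value at t=6: TV = D_7/(r−g) = 49.7560/(0.161−0.014) = 338.4763
P₀ = 14.9107/(1+0.161)^1 + 18.9217/(1+0.161)^2 + 24.0117/(1+0.161)^3 + 30.4708/(1+0.161)^4 + 38.6675/(1+0.161)^5 + 49.0690/(1+0.161)^6 + 338.4763/(1+0.161)^6 = 235.5708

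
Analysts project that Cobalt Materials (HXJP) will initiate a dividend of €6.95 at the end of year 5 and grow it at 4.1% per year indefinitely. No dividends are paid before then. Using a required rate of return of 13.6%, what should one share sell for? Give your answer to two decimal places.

€43.93

Deferred-dividend DDM. At t=4 the remaining stream is a growing perpetuity with first payment D_5 = 6.95.
V_4 = D_5/(r−g) = 6.95/(0.136−0.041) = 73.1579
P₀ = V_4/(1+r)^4 = 73.1579/(1+0.136)^4 = 43.9287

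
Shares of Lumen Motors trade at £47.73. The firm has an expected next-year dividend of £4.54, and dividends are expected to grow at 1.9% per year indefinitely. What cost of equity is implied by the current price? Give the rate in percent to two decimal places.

Rearranging the constant-growth DDM: r = D₁/P₀ + g.
r = 4.5400 / 47.73 + 0.019 = 0.09512 + 0.019 = 0.11412

11.41%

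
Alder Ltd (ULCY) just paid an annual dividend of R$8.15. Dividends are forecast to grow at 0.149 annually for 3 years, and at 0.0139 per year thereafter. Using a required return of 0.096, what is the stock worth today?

Two-stage DDM. Project D₁…D_3 at 0.149, terminal growth 0.0139, discount at r = 0.096.
D_1 = 9.3643
D_2 = 10.7596
D_3 = 12.3628
Terminal value at t=3: TV = D_4/(r−g) = 12.5347/(0.096−0.0139) = 152.6756
P₀ = 9.3643/(1+0.096)^1 + 10.7596/(1+0.096)^2 + 12.3628/(1+0.096)^3 + 152.6756/(1+0.096)^3 = 142.8598

R$142.86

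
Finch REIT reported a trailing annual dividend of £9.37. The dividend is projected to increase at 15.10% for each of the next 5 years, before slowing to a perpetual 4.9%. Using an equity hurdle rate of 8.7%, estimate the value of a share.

Two-stage DDM. Project D₁…D_5 at 0.151, terminal growth 0.049, discount at r = 0.087.
D_1 = 10.7849
D_2 = 12.4134
D_3 = 14.2878
D_4 = 16.4453
D_5 = 18.9285
Terminal value at t=5: TV = D_6/(r−g) = 19.8560/(0.087−0.049) = 522.5262
P₀ = 10.7849/(1+0.087)^1 + 12.4134/(1+0.087)^2 + 14.2878/(1+0.087)^3 + 16.4453/(1+0.087)^4 + 18.9285/(1+0.087)^5 + 522.5262/(1+0.087)^5 = 400.1228

£400.12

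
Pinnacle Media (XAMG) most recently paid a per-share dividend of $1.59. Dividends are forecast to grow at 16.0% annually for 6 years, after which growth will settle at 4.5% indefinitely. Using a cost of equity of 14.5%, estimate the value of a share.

$27.95

Two-stage DDM. Project D₁…D_6 at 0.16, terminal growth 0.045, discount at r = 0.145.
D_1 = 1.8444
D_2 = 2.1395
D_3 = 2.4818
D_4 = 2.8789
D_5 = 3.3395
D_6 = 3.8739
Terminal value at t=6: TV = D_7/(r−g) = 4.0482/(0.145−0.045) = 40.4819
P₀ = 1.8444/(1+0.145)^1 + 2.1395/(1+0.145)^2 + 2.4818/(1+0.145)^3 + 2.8789/(1+0.145)^4 + 3.3395/(1+0.145)^5 + 3.8739/(1+0.145)^6 + 40.4819/(1+0.145)^6 = 27.9522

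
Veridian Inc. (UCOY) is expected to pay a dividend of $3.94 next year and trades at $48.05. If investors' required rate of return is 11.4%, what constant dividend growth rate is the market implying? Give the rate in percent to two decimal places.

From P₀ = D₁/(r − g), the implied growth is g = r − D₁/P₀.
g = 0.114 − 3.94/48.05 = 0.114 − 0.08200 = 0.03200

3.20%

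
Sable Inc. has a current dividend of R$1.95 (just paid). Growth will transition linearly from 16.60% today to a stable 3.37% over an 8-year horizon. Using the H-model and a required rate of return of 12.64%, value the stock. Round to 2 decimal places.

H-model: P₀ = D₀[(1+g_L) + H(g_S−g_L)]/(r−g_L), with H = 8/2 = 4.
P₀ = 1.95 × [(1+0.0337) + 4×(0.166−0.0337)] / (0.1264−0.0337)
   = 1.95 × 1.5629 / 0.0927 = 32.8765

R$32.88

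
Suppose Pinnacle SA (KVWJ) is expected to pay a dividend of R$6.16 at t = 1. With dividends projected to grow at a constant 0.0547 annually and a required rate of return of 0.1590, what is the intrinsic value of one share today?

R$59.06

Gordon growth model: P₀ = D₁/(r − g), with D₁ = 6.16 given directly.
P₀ = 6.1600 / (0.159 − 0.0547) = 6.1600 / 0.1043 = 59.0604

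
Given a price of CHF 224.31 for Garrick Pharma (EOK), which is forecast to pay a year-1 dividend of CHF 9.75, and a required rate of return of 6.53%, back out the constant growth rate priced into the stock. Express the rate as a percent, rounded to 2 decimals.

2.18%

From P₀ = D₁/(r − g), the implied growth is g = r − D₁/P₀.
g = 0.0653 − 9.75/224.31 = 0.0653 − 0.04347 = 0.02183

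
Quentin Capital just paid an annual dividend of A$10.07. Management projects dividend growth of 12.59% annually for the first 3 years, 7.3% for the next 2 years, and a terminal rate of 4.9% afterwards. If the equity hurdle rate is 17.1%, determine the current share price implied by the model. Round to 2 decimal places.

Three-stage DDM. Project D₁…D_5; terminal Gordon value at t=5 with g = 0.049; discount at r = 0.171.
D_1 = 11.3378
D_2 = 12.7652
D_3 = 14.3724
D_4 = 15.4216
D_5 = 16.5473
TV_5 = 17.3582/(0.171−0.049) = 142.2801
P₀ = Σ Dₜ/(1+r)ᵗ + TV_5/(1+r)^5 = 108.2780

A$108.28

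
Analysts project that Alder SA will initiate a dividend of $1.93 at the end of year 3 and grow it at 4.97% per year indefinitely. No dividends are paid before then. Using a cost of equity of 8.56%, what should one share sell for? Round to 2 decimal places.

Deferred-dividend DDM. At t=2 the remaining stream is a growing perpetuity with first payment D_3 = 1.93.
V_2 = D_3/(r−g) = 1.93/(0.0856−0.0497) = 53.7604
P₀ = V_2/(1+r)^2 = 53.7604/(1+0.0856)^2 = 45.6166

$45.62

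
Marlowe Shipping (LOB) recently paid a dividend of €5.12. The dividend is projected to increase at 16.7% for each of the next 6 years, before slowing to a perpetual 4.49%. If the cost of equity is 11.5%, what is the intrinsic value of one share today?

Two-stage DDM. Project D₁…D_6 at 0.167, terminal growth 0.0449, discount at r = 0.115.
D_1 = 5.9750
D_2 = 6.9729
D_3 = 8.1373
D_4 = 9.4963
D_5 = 11.0822
D_6 = 12.9329
Terminal value at t=6: TV = D_7/(r−g) = 13.5136/(0.115−0.0449) = 192.7755
P₀ = 5.9750/(1+0.115)^1 + 6.9729/(1+0.115)^2 + 8.1373/(1+0.115)^3 + 9.4963/(1+0.115)^4 + 11.0822/(1+0.115)^5 + 12.9329/(1+0.115)^6 + 192.7755/(1+0.115)^6 = 136.4663

€136.47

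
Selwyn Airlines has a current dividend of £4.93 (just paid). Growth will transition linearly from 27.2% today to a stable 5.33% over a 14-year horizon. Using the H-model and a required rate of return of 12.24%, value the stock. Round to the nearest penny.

H-model: P₀ = D₀[(1+g_L) + H(g_S−g_L)]/(r−g_L), with H = 14/2 = 7.
P₀ = 4.93 × [(1+0.0533) + 7×(0.272−0.0533)] / (0.1224−0.0533)
   = 4.93 × 2.5842 / 0.0691 = 184.3720

£184.37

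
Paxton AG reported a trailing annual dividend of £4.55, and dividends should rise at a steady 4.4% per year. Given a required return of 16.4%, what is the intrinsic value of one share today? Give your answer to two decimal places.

£39.59

Gordon growth model: P₀ = D₁/(r − g). D₁ = 4.55 × (1 + 0.044) = 4.7502.
P₀ = 4.7502 / (0.164 − 0.044) = 4.7502 / 0.12 = 39.5850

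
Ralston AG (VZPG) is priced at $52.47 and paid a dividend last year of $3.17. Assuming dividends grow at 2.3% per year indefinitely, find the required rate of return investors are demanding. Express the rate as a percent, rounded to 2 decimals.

8.48%

Rearranging the constant-growth DDM: r = D₁/P₀ + g.
D₁ = 3.17 × (1 + 0.023) = 3.2429.
r = 3.2429 / 52.47 + 0.023 = 0.06181 + 0.023 = 0.08481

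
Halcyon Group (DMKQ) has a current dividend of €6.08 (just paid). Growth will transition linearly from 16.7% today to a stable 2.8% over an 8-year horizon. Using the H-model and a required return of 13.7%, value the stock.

H-model: P₀ = D₀[(1+g_L) + H(g_S−g_L)]/(r−g_L), with H = 8/2 = 4.
P₀ = 6.08 × [(1+0.028) + 4×(0.167−0.028)] / (0.137−0.028)
   = 6.08 × 1.5840 / 0.109 = 88.3552

€88.36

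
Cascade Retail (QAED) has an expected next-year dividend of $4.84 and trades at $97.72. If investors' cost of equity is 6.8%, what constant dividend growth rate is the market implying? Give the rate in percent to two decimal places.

From P₀ = D₁/(r − g), the implied growth is g = r − D₁/P₀.
g = 0.068 − 4.84/97.72 = 0.068 − 0.04953 = 0.01847

1.85%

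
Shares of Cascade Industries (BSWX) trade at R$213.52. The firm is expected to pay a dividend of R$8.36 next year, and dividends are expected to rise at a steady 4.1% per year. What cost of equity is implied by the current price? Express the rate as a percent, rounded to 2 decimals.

8.02%

Rearranging the constant-growth DDM: r = D₁/P₀ + g.
r = 8.3600 / 213.52 + 0.041 = 0.03915 + 0.041 = 0.08015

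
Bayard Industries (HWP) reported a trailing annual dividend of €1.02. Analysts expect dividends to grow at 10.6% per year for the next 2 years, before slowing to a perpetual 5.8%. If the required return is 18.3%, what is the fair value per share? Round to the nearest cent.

€9.39

Two-stage DDM. Project D₁…D_2 at 0.106, terminal growth 0.058, discount at r = 0.183.
D_1 = 1.1281
D_2 = 1.2477
Terminal value at t=2: TV = D_3/(r−g) = 1.3201/(0.183−0.058) = 10.5605
P₀ = 1.1281/(1+0.183)^1 + 1.2477/(1+0.183)^2 + 10.5605/(1+0.183)^2 = 9.3911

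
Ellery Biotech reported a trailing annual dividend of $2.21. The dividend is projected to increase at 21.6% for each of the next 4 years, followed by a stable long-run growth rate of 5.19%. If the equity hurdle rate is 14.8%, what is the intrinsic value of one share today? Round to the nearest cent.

Two-stage DDM. Project D₁…D_4 at 0.216, terminal growth 0.0519, discount at r = 0.148.
D_1 = 2.6874
D_2 = 3.2678
D_3 = 3.9737
D_4 = 4.8320
Terminal value at t=4: TV = D_5/(r−g) = 5.0828/(0.148−0.0519) = 52.8905
P₀ = 2.6874/(1+0.148)^1 + 3.2678/(1+0.148)^2 + 3.9737/(1+0.148)^3 + 4.8320/(1+0.148)^4 + 52.8905/(1+0.148)^4 = 40.6805

$40.68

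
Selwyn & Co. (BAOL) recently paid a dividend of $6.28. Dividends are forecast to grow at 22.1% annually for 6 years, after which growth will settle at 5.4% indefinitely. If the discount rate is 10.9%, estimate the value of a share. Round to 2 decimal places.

$267.84

Two-stage DDM. Project D₁…D_6 at 0.221, terminal growth 0.054, discount at r = 0.109.
D_1 = 7.6679
D_2 = 9.3625
D_3 = 11.4316
D_4 = 13.9580
D_5 = 17.0427
D_6 = 20.8091
Terminal value at t=6: TV = D_7/(r−g) = 21.9328/(0.109−0.054) = 398.7783
P₀ = 7.6679/(1+0.109)^1 + 9.3625/(1+0.109)^2 + 11.4316/(1+0.109)^3 + 13.9580/(1+0.109)^4 + 17.0427/(1+0.109)^5 + 20.8091/(1+0.109)^6 + 398.7783/(1+0.109)^6 = 267.8405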